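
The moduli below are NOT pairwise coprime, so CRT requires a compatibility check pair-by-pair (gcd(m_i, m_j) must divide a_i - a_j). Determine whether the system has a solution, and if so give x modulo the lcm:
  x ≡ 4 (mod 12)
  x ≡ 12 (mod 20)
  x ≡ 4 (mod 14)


Moduli 12, 20, 14 are not pairwise coprime, so CRT works modulo lcm(m_i) when all pairwise compatibility conditions hold.
Pairwise compatibility: gcd(m_i, m_j) must divide a_i - a_j for every pair.
Merge one congruence at a time:
  Start: x ≡ 4 (mod 12).
  Combine with x ≡ 12 (mod 20): gcd(12, 20) = 4; 12 - 4 = 8, which IS divisible by 4, so compatible.
    Write x = 4 + 12·t and substitute into x ≡ 12 (mod 20): 12·t ≡ 12 − 4 = 8 (mod 20).
    Divide the congruence (and modulus) by g = 4: 3·t ≡ 2 (mod 5).
    The inverse of 3 mod 5 is 2 (since 3·2 = 6 = 1·5 + 1), so t ≡ 2·2 = 4 ≡ 4 (mod 5).
    Then x = 4 + 12·4 = 52, valid modulo lcm(12, 20) = 60: x ≡ 52 (mod 60).
  Combine with x ≡ 4 (mod 14): gcd(60, 14) = 2; 4 - 52 = -48, which IS divisible by 2, so compatible.
    Write x = 52 + 60·t and substitute into x ≡ 4 (mod 14): 60·t ≡ 4 − 52 = -48 (mod 14).
    Divide the congruence (and modulus) by g = 2: 30·t ≡ -24 (mod 7).
    Reduce coefficients mod 7: 2·t ≡ 4 (mod 7).
    The inverse of 2 mod 7 is 4 (since 2·4 = 8 = 1·7 + 1), so t ≡ 4·4 = 16 ≡ 2 (mod 7).
    Then x = 52 + 60·2 = 172, valid modulo lcm(60, 14) = 420: x ≡ 172 (mod 420).
Verify: 172 mod 12 = 4, 172 mod 20 = 12, 172 mod 14 = 4.

x ≡ 172 (mod 420).


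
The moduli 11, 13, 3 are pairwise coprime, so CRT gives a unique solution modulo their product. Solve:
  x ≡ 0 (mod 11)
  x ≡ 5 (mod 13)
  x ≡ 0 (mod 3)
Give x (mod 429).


Moduli 11, 13, 3 are pairwise coprime; by CRT there is a unique solution modulo M = 11 · 13 · 3 = 429.
Solve pairwise, accumulating the modulus:
  Start with x ≡ 0 (mod 11).
  Combine with x ≡ 5 (mod 13): since gcd(11, 13) = 1, we get a unique residue mod 143.
    Write x = 0 + 11·t and substitute into x ≡ 5 (mod 13): 11·t ≡ 5 − 0 = 5 (mod 13).
    The inverse of 11 mod 13 is 6 (since 11·6 = 66 = 5·13 + 1), so t ≡ 6·5 = 30 ≡ 4 (mod 13).
    Then x = 0 + 11·4 = 44, valid modulo lcm(11, 13) = 143: x ≡ 44 (mod 143).
  Combine with x ≡ 0 (mod 3): since gcd(143, 3) = 1, we get a unique residue mod 429.
    Write x = 44 + 143·t and substitute into x ≡ 0 (mod 3): 143·t ≡ 0 − 44 = -44 (mod 3).
    Reduce coefficients mod 3: 2·t ≡ 1 (mod 3).
    The inverse of 2 mod 3 is 2 (since 2·2 = 4 = 1·3 + 1), so t ≡ 2·1 = 2 ≡ 2 (mod 3).
    Then x = 44 + 143·2 = 330, valid modulo lcm(143, 3) = 429: x ≡ 330 (mod 429).
Verify: 330 mod 11 = 0 ✓, 330 mod 13 = 5 ✓, 330 mod 3 = 0 ✓.

x ≡ 330 (mod 429).


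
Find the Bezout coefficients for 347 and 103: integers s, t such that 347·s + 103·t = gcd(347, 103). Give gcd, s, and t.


Euclidean algorithm on (347, 103) — divide until remainder is 0:
  347 = 3 · 103 + 38
  103 = 2 · 38 + 27
  38 = 1 · 27 + 11
  27 = 2 · 11 + 5
  11 = 2 · 5 + 1
  5 = 5 · 1 + 0
gcd(347, 103) = 1.
Track Bezout coefficients alongside the remainders: start with r₀ = 347 = a·1 + b·0 (s = 1, t = 0) and r₁ = 103 = a·0 + b·1 (s = 0, t = 1); each new remainder r_{k+1} = r_{k-1} − q_k·r_k inherits s_{k+1} = s_{k-1} − q_k·s_k, t_{k+1} = t_{k-1} − q_k·t_k, so r_k = a·s_k + b·t_k at every step:
  q = 3: r = 38, s = 1 − 3·0 = 1, t = 0 − 3·1 = -3  (check: 347·1 + 103·(-3) = 38)
  q = 2: r = 27, s = 0 − 2·1 = -2, t = 1 − 2·(-3) = 7  (check: 347·(-2) + 103·7 = 27)
  q = 1: r = 11, s = 1 − 1·(-2) = 3, t = -3 − 1·7 = -10  (check: 347·3 + 103·(-10) = 11)
  q = 2: r = 5, s = -2 − 2·3 = -8, t = 7 − 2·(-10) = 27  (check: 347·(-8) + 103·27 = 5)
  q = 2: r = 1, s = 3 − 2·(-8) = 19, t = -10 − 2·27 = -64  (check: 347·19 + 103·(-64) = 1)
The row with r = 1 (the gcd) gives the Bezout coefficients s = 19, t = -64.
Result: 347 · (19) + 103 · (-64) = 1.

gcd(347, 103) = 1; s = 19, t = -64 (check: 347·19 + 103·(-64) = 1).


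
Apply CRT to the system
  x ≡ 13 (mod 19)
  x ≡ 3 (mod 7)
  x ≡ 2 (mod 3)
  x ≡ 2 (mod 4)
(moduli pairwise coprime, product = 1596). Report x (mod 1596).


Product of moduli M = 19 · 7 · 3 · 4 = 1596.
Merge one congruence at a time:
  Start: x ≡ 13 (mod 19).
  Combine with x ≡ 3 (mod 7); new modulus lcm = 133.
    Write x = 13 + 19·t and substitute into x ≡ 3 (mod 7): 19·t ≡ 3 − 13 = -10 (mod 7).
    Reduce coefficients mod 7: 5·t ≡ 4 (mod 7).
    The inverse of 5 mod 7 is 3 (since 5·3 = 15 = 2·7 + 1), so t ≡ 3·4 = 12 ≡ 5 (mod 7).
    Then x = 13 + 19·5 = 108, valid modulo lcm(19, 7) = 133: x ≡ 108 (mod 133).
  Combine with x ≡ 2 (mod 3); new modulus lcm = 399.
    Write x = 108 + 133·t and substitute into x ≡ 2 (mod 3): 133·t ≡ 2 − 108 = -106 (mod 3).
    Reduce coefficients mod 3: 1·t ≡ 2 (mod 3).
    So t ≡ 2 (mod 3).
    Then x = 108 + 133·2 = 374, valid modulo lcm(133, 3) = 399: x ≡ 374 (mod 399).
  Combine with x ≡ 2 (mod 4); new modulus lcm = 1596.
    Write x = 374 + 399·t and substitute into x ≡ 2 (mod 4): 399·t ≡ 2 − 374 = -372 (mod 4).
    Reduce coefficients mod 4: 3·t ≡ 0 (mod 4).
    The inverse of 3 mod 4 is 3 (since 3·3 = 9 = 2·4 + 1), so t ≡ 3·0 = 0 ≡ 0 (mod 4).
    Then x = 374 + 399·0 = 374, valid modulo lcm(399, 4) = 1596: x ≡ 374 (mod 1596).
Verify against each original: 374 mod 19 = 13, 374 mod 7 = 3, 374 mod 3 = 2, 374 mod 4 = 2.

x ≡ 374 (mod 1596).


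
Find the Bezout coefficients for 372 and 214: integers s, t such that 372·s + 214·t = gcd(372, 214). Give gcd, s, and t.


Euclidean algorithm on (372, 214) — divide until remainder is 0:
  372 = 1 · 214 + 158
  214 = 1 · 158 + 56
  158 = 2 · 56 + 46
  56 = 1 · 46 + 10
  46 = 4 · 10 + 6
  10 = 1 · 6 + 4
  6 = 1 · 4 + 2
  4 = 2 · 2 + 0
gcd(372, 214) = 2.
Track Bezout coefficients alongside the remainders: start with r₀ = 372 = a·1 + b·0 (s = 1, t = 0) and r₁ = 214 = a·0 + b·1 (s = 0, t = 1); each new remainder r_{k+1} = r_{k-1} − q_k·r_k inherits s_{k+1} = s_{k-1} − q_k·s_k, t_{k+1} = t_{k-1} − q_k·t_k, so r_k = a·s_k + b·t_k at every step:
  q = 1: r = 158, s = 1 − 1·0 = 1, t = 0 − 1·1 = -1  (check: 372·1 + 214·(-1) = 158)
  q = 1: r = 56, s = 0 − 1·1 = -1, t = 1 − 1·(-1) = 2  (check: 372·(-1) + 214·2 = 56)
  q = 2: r = 46, s = 1 − 2·(-1) = 3, t = -1 − 2·2 = -5  (check: 372·3 + 214·(-5) = 46)
  q = 1: r = 10, s = -1 − 1·3 = -4, t = 2 − 1·(-5) = 7  (check: 372·(-4) + 214·7 = 10)
  q = 4: r = 6, s = 3 − 4·(-4) = 19, t = -5 − 4·7 = -33  (check: 372·19 + 214·(-33) = 6)
  q = 1: r = 4, s = -4 − 1·19 = -23, t = 7 − 1·(-33) = 40  (check: 372·(-23) + 214·40 = 4)
  q = 1: r = 2, s = 19 − 1·(-23) = 42, t = -33 − 1·40 = -73  (check: 372·42 + 214·(-73) = 2)
The row with r = 2 (the gcd) gives the Bezout coefficients s = 42, t = -73.
Result: 372 · (42) + 214 · (-73) = 2.

gcd(372, 214) = 2; s = 42, t = -73 (check: 372·42 + 214·(-73) = 2).


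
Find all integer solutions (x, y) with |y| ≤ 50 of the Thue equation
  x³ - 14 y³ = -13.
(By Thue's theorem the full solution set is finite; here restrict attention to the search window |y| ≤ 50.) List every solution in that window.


The equation is x³ - 14y³ = -13. For fixed y, x³ = 14·y³ − 13, so a solution requires the RHS to be a perfect cube.
Strategy: iterate y from -50 to 50, compute RHS = 14·y³ − 13, and check whether it is a (positive or negative) perfect cube.
Check small values of y:
  y = 0: RHS = -13 is not a perfect cube.
  y = 1: RHS = 1 = (1)³ ⇒ x = 1 works.
  y = -1: RHS = -27 = (-3)³ ⇒ x = -3 works.
  y = 2: RHS = 99 is not a perfect cube.
  y = -2: RHS = -125 = (-5)³ ⇒ x = -5 works.
  y = 3: RHS = 365 is not a perfect cube.
  y = -3: RHS = -391 is not a perfect cube.
Continuing the search up to |y| = 50 finds no further solutions beyond those listed.
Collected solutions: (1, 1), (-3, -1), (-5, -2).

Solutions (with |y| ≤ 50): (1, 1), (-3, -1), (-5, -2).


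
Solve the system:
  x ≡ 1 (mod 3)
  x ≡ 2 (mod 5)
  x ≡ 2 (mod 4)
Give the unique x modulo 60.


Moduli 3, 5, 4 are pairwise coprime; by CRT there is a unique solution modulo M = 3 · 5 · 4 = 60.
Solve pairwise, accumulating the modulus:
  Start with x ≡ 1 (mod 3).
  Combine with x ≡ 2 (mod 5): since gcd(3, 5) = 1, we get a unique residue mod 15.
    Write x = 1 + 3·t and substitute into x ≡ 2 (mod 5): 3·t ≡ 2 − 1 = 1 (mod 5).
    The inverse of 3 mod 5 is 2 (since 3·2 = 6 = 1·5 + 1), so t ≡ 2·1 = 2 ≡ 2 (mod 5).
    Then x = 1 + 3·2 = 7, valid modulo lcm(3, 5) = 15: x ≡ 7 (mod 15).
  Combine with x ≡ 2 (mod 4): since gcd(15, 4) = 1, we get a unique residue mod 60.
    Write x = 7 + 15·t and substitute into x ≡ 2 (mod 4): 15·t ≡ 2 − 7 = -5 (mod 4).
    Reduce coefficients mod 4: 3·t ≡ 3 (mod 4).
    The inverse of 3 mod 4 is 3 (since 3·3 = 9 = 2·4 + 1), so t ≡ 3·3 = 9 ≡ 1 (mod 4).
    Then x = 7 + 15·1 = 22, valid modulo lcm(15, 4) = 60: x ≡ 22 (mod 60).
Verify: 22 mod 3 = 1 ✓, 22 mod 5 = 2 ✓, 22 mod 4 = 2 ✓.

x ≡ 22 (mod 60).


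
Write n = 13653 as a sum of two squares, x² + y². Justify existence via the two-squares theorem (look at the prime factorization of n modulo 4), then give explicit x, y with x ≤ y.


Step 1: Factor n = 13653 = 3^2 · 37 · 41.
Step 2: Check the mod-4 condition on each prime factor: 3 ≡ 3 (mod 4), exponent 2 (must be even); 37 ≡ 1 (mod 4), exponent 1; 41 ≡ 1 (mod 4), exponent 1.
All primes ≡ 3 (mod 4) appear to even exponent (or don't appear), so by the two-squares theorem n IS expressible as a sum of two squares.
Step 3: Build a representation. Group n = k² · m with k = 3 and m = 37 · 41 = 1517 (a product of primes ≡ 1 (mod 4)); a representation of m scales to one of n via (k·x)² + (k·y)² = k²(x² + y²). Each prime p ≡ 1 (mod 4) is itself a sum of two squares; find a² by testing p − a² for a perfect square:
  37: 37 − 1² = 36 = 6² ⇒ 37 = 1² + 6².
  41: 41 − 1² = 40, 41 − 2² = 37, 41 − 3² = 32, 41 − 4² = 25 = 5² ⇒ 41 = 4² + 5².
  Combine using the Brahmagupta–Fibonacci identity (a² + b²)(c² + d²) = (ac − bd)² + (ad + bc)² = (ac + bd)² + (ad − bc)²:
  37 · 41 = 1517: from (1² + 6²)(4² + 5²), take (1·4 − 6·5, 1·5 + 6·4) = (4 − 30, 5 + 24) = (-26, 29); dropping signs (only squares matter) gives (26, 29); check 26² + 29² = 676 + 841 = 1517 ✓.
  Scale by k = 3: (3·26, 3·29) = (78, 87).
Step 4: Order so x ≤ y and verify: 78² + 87² = 6084 + 7569 = 13653 = n. ✓

n = 13653 = 78² + 87² (one valid representation with x ≤ y).


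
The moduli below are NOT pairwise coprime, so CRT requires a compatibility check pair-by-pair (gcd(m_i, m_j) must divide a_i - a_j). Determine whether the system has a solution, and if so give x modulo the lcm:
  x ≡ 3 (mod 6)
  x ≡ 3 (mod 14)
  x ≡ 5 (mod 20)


Moduli 6, 14, 20 are not pairwise coprime, so CRT works modulo lcm(m_i) when all pairwise compatibility conditions hold.
Pairwise compatibility: gcd(m_i, m_j) must divide a_i - a_j for every pair.
Merge one congruence at a time:
  Start: x ≡ 3 (mod 6).
  Combine with x ≡ 3 (mod 14): gcd(6, 14) = 2; 3 - 3 = 0, which IS divisible by 2, so compatible.
    Write x = 3 + 6·t and substitute into x ≡ 3 (mod 14): 6·t ≡ 3 − 3 = 0 (mod 14).
    Divide the congruence (and modulus) by g = 2: 3·t ≡ 0 (mod 7).
    The inverse of 3 mod 7 is 5 (since 3·5 = 15 = 2·7 + 1), so t ≡ 5·0 = 0 ≡ 0 (mod 7).
    Then x = 3 + 6·0 = 3, valid modulo lcm(6, 14) = 42: x ≡ 3 (mod 42).
  Combine with x ≡ 5 (mod 20): gcd(42, 20) = 2; 5 - 3 = 2, which IS divisible by 2, so compatible.
    Write x = 3 + 42·t and substitute into x ≡ 5 (mod 20): 42·t ≡ 5 − 3 = 2 (mod 20).
    Divide the congruence (and modulus) by g = 2: 21·t ≡ 1 (mod 10).
    Reduce coefficients mod 10: 1·t ≡ 1 (mod 10).
    So t ≡ 1 (mod 10).
    Then x = 3 + 42·1 = 45, valid modulo lcm(42, 20) = 420: x ≡ 45 (mod 420).
Verify: 45 mod 6 = 3, 45 mod 14 = 3, 45 mod 20 = 5.

x ≡ 45 (mod 420).


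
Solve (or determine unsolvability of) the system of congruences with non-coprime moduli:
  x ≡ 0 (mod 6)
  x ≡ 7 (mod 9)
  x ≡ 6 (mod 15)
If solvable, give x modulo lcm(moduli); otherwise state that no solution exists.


Moduli 6, 9, 15 are not pairwise coprime, so CRT works modulo lcm(m_i) when all pairwise compatibility conditions hold.
Pairwise compatibility: gcd(m_i, m_j) must divide a_i - a_j for every pair.
Merge one congruence at a time:
  Start: x ≡ 0 (mod 6).
  Combine with x ≡ 7 (mod 9): gcd(6, 9) = 3, and 7 - 0 = 7 is NOT divisible by 3.
    ⇒ system is inconsistent (no integer solution).

No solution (the system is inconsistent).


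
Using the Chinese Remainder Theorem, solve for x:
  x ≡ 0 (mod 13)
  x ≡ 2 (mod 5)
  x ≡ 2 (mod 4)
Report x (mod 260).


Moduli 13, 5, 4 are pairwise coprime; by CRT there is a unique solution modulo M = 13 · 5 · 4 = 260.
Solve pairwise, accumulating the modulus:
  Start with x ≡ 0 (mod 13).
  Combine with x ≡ 2 (mod 5): since gcd(13, 5) = 1, we get a unique residue mod 65.
    Write x = 0 + 13·t and substitute into x ≡ 2 (mod 5): 13·t ≡ 2 − 0 = 2 (mod 5).
    Reduce coefficients mod 5: 3·t ≡ 2 (mod 5).
    The inverse of 3 mod 5 is 2 (since 3·2 = 6 = 1·5 + 1), so t ≡ 2·2 = 4 ≡ 4 (mod 5).
    Then x = 0 + 13·4 = 52, valid modulo lcm(13, 5) = 65: x ≡ 52 (mod 65).
  Combine with x ≡ 2 (mod 4): since gcd(65, 4) = 1, we get a unique residue mod 260.
    Write x = 52 + 65·t and substitute into x ≡ 2 (mod 4): 65·t ≡ 2 − 52 = -50 (mod 4).
    Reduce coefficients mod 4: 1·t ≡ 2 (mod 4).
    So t ≡ 2 (mod 4).
    Then x = 52 + 65·2 = 182, valid modulo lcm(65, 4) = 260: x ≡ 182 (mod 260).
Verify: 182 mod 13 = 0 ✓, 182 mod 5 = 2 ✓, 182 mod 4 = 2 ✓.

x ≡ 182 (mod 260).


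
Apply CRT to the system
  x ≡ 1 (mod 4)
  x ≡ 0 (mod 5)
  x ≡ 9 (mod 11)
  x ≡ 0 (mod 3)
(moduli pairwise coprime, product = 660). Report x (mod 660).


Product of moduli M = 4 · 5 · 11 · 3 = 660.
Merge one congruence at a time:
  Start: x ≡ 1 (mod 4).
  Combine with x ≡ 0 (mod 5); new modulus lcm = 20.
    Write x = 1 + 4·t and substitute into x ≡ 0 (mod 5): 4·t ≡ 0 − 1 = -1 (mod 5).
    Reduce coefficients mod 5: 4·t ≡ 4 (mod 5).
    The inverse of 4 mod 5 is 4 (since 4·4 = 16 = 3·5 + 1), so t ≡ 4·4 = 16 ≡ 1 (mod 5).
    Then x = 1 + 4·1 = 5, valid modulo lcm(4, 5) = 20: x ≡ 5 (mod 20).
  Combine with x ≡ 9 (mod 11); new modulus lcm = 220.
    Write x = 5 + 20·t and substitute into x ≡ 9 (mod 11): 20·t ≡ 9 − 5 = 4 (mod 11).
    Reduce coefficients mod 11: 9·t ≡ 4 (mod 11).
    The inverse of 9 mod 11 is 5 (since 9·5 = 45 = 4·11 + 1), so t ≡ 5·4 = 20 ≡ 9 (mod 11).
    Then x = 5 + 20·9 = 185, valid modulo lcm(20, 11) = 220: x ≡ 185 (mod 220).
  Combine with x ≡ 0 (mod 3); new modulus lcm = 660.
    Write x = 185 + 220·t and substitute into x ≡ 0 (mod 3): 220·t ≡ 0 − 185 = -185 (mod 3).
    Reduce coefficients mod 3: 1·t ≡ 1 (mod 3).
    So t ≡ 1 (mod 3).
    Then x = 185 + 220·1 = 405, valid modulo lcm(220, 3) = 660: x ≡ 405 (mod 660).
Verify against each original: 405 mod 4 = 1, 405 mod 5 = 0, 405 mod 11 = 9, 405 mod 3 = 0.

x ≡ 405 (mod 660).


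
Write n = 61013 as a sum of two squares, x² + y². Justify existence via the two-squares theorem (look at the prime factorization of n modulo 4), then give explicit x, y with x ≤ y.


Step 1: Factor n = 61013 = 17 · 37 · 97.
Step 2: Check the mod-4 condition on each prime factor: 17 ≡ 1 (mod 4), exponent 1; 37 ≡ 1 (mod 4), exponent 1; 97 ≡ 1 (mod 4), exponent 1.
All primes ≡ 3 (mod 4) appear to even exponent (or don't appear), so by the two-squares theorem n IS expressible as a sum of two squares.
Step 3: Build a representation. Here n = 17 · 37 · 97 is a product of primes ≡ 1 (mod 4). Each prime p ≡ 1 (mod 4) is itself a sum of two squares; find a² by testing p − a² for a perfect square:
  17: 17 − 1² = 16 = 4² ⇒ 17 = 1² + 4².
  37: 37 − 1² = 36 = 6² ⇒ 37 = 1² + 6².
  97: 97 − 1² = 96, 97 − 2² = 93, 97 − 3² = 88, 97 − 4² = 81 = 9² ⇒ 97 = 4² + 9².
  Combine using the Brahmagupta–Fibonacci identity (a² + b²)(c² + d²) = (ac − bd)² + (ad + bc)² = (ac + bd)² + (ad − bc)²:
  17 · 37 = 629: from (1² + 4²)(1² + 6²), take (1·1 − 4·6, 1·6 + 4·1) = (1 − 24, 6 + 4) = (-23, 10); dropping signs (only squares matter) gives (23, 10); check 23² + 10² = 529 + 100 = 629 ✓.
  629 · 97 = 61013: from (23² + 10²)(4² + 9²), take (23·4 − 10·9, 23·9 + 10·4) = (92 − 90, 207 + 40) = (2, 247); check 2² + 247² = 4 + 61009 = 61013 ✓.
Step 4: Order so x ≤ y and verify: 2² + 247² = 4 + 61009 = 61013 = n. ✓

n = 61013 = 2² + 247² (one valid representation with x ≤ y).


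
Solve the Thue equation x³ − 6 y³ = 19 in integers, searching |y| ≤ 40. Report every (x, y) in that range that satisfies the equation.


The equation is x³ - 6y³ = 19. For fixed y, x³ = 6·y³ + 19, so a solution requires the RHS to be a perfect cube.
Strategy: iterate y from -40 to 40, compute RHS = 6·y³ + 19, and check whether it is a (positive or negative) perfect cube.
Check small values of y:
  y = 0: RHS = 19 is not a perfect cube.
  y = 1: RHS = 25 is not a perfect cube.
  y = -1: RHS = 13 is not a perfect cube.
  y = 2: RHS = 67 is not a perfect cube.
  y = -2: RHS = -29 is not a perfect cube.
  y = 3: RHS = 181 is not a perfect cube.
  y = -3: RHS = -143 is not a perfect cube.
Continuing the search up to |y| = 40 finds no solutions either.
No (x, y) in the scanned range satisfies the equation.

No integer solutions with |y| ≤ 40.


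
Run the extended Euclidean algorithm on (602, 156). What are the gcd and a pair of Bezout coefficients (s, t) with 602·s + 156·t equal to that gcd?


Euclidean algorithm on (602, 156) — divide until remainder is 0:
  602 = 3 · 156 + 134
  156 = 1 · 134 + 22
  134 = 6 · 22 + 2
  22 = 11 · 2 + 0
gcd(602, 156) = 2.
Track Bezout coefficients alongside the remainders: start with r₀ = 602 = a·1 + b·0 (s = 1, t = 0) and r₁ = 156 = a·0 + b·1 (s = 0, t = 1); each new remainder r_{k+1} = r_{k-1} − q_k·r_k inherits s_{k+1} = s_{k-1} − q_k·s_k, t_{k+1} = t_{k-1} − q_k·t_k, so r_k = a·s_k + b·t_k at every step:
  q = 3: r = 134, s = 1 − 3·0 = 1, t = 0 − 3·1 = -3  (check: 602·1 + 156·(-3) = 134)
  q = 1: r = 22, s = 0 − 1·1 = -1, t = 1 − 1·(-3) = 4  (check: 602·(-1) + 156·4 = 22)
  q = 6: r = 2, s = 1 − 6·(-1) = 7, t = -3 − 6·4 = -27  (check: 602·7 + 156·(-27) = 2)
The row with r = 2 (the gcd) gives the Bezout coefficients s = 7, t = -27.
Result: 602 · (7) + 156 · (-27) = 2.

gcd(602, 156) = 2; s = 7, t = -27 (check: 602·7 + 156·(-27) = 2).


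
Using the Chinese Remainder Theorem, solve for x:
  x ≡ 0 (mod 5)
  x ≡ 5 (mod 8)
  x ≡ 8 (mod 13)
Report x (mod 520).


Moduli 5, 8, 13 are pairwise coprime; by CRT there is a unique solution modulo M = 5 · 8 · 13 = 520.
Solve pairwise, accumulating the modulus:
  Start with x ≡ 0 (mod 5).
  Combine with x ≡ 5 (mod 8): since gcd(5, 8) = 1, we get a unique residue mod 40.
    Write x = 0 + 5·t and substitute into x ≡ 5 (mod 8): 5·t ≡ 5 − 0 = 5 (mod 8).
    The inverse of 5 mod 8 is 5 (since 5·5 = 25 = 3·8 + 1), so t ≡ 5·5 = 25 ≡ 1 (mod 8).
    Then x = 0 + 5·1 = 5, valid modulo lcm(5, 8) = 40: x ≡ 5 (mod 40).
  Combine with x ≡ 8 (mod 13): since gcd(40, 13) = 1, we get a unique residue mod 520.
    Write x = 5 + 40·t and substitute into x ≡ 8 (mod 13): 40·t ≡ 8 − 5 = 3 (mod 13).
    Reduce coefficients mod 13: 1·t ≡ 3 (mod 13).
    So t ≡ 3 (mod 13).
    Then x = 5 + 40·3 = 125, valid modulo lcm(40, 13) = 520: x ≡ 125 (mod 520).
Verify: 125 mod 5 = 0 ✓, 125 mod 8 = 5 ✓, 125 mod 13 = 8 ✓.

x ≡ 125 (mod 520).


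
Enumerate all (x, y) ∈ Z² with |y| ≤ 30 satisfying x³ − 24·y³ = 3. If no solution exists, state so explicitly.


The equation is x³ - 24y³ = 3. For fixed y, x³ = 24·y³ + 3, so a solution requires the RHS to be a perfect cube.
Strategy: iterate y from -30 to 30, compute RHS = 24·y³ + 3, and check whether it is a (positive or negative) perfect cube.
Check small values of y:
  y = 0: RHS = 3 is not a perfect cube.
  y = 1: RHS = 27 = (3)³ ⇒ x = 3 works.
  y = -1: RHS = -21 is not a perfect cube.
  y = 2: RHS = 195 is not a perfect cube.
  y = -2: RHS = -189 is not a perfect cube.
  y = 3: RHS = 651 is not a perfect cube.
  y = -3: RHS = -645 is not a perfect cube.
Continuing the search up to |y| = 30 finds no further solutions beyond those listed.
Collected solutions: (3, 1).

Solutions (with |y| ≤ 30): (3, 1).


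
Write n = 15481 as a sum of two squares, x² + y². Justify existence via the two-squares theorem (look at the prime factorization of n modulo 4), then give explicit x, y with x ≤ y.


Step 1: Factor n = 15481 = 113 · 137.
Step 2: Check the mod-4 condition on each prime factor: 113 ≡ 1 (mod 4), exponent 1; 137 ≡ 1 (mod 4), exponent 1.
All primes ≡ 3 (mod 4) appear to even exponent (or don't appear), so by the two-squares theorem n IS expressible as a sum of two squares.
Step 3: Build a representation. Here n = 113 · 137 is a product of primes ≡ 1 (mod 4). Each prime p ≡ 1 (mod 4) is itself a sum of two squares; find a² by testing p − a² for a perfect square:
  113: 113 − 1² = 112, 113 − 2² = 109, 113 − 3² = 104, 113 − 4² = 97, 113 − 5² = 88, 113 − 6² = 77, 113 − 7² = 64 = 8² ⇒ 113 = 7² + 8².
  137: 137 − 1² = 136, 137 − 2² = 133, 137 − 3² = 128, 137 − 4² = 121 = 11² ⇒ 137 = 4² + 11².
  Combine using the Brahmagupta–Fibonacci identity (a² + b²)(c² + d²) = (ac − bd)² + (ad + bc)² = (ac + bd)² + (ad − bc)²:
  113 · 137 = 15481: from (7² + 8²)(4² + 11²), take (7·4 − 8·11, 7·11 + 8·4) = (28 − 88, 77 + 32) = (-60, 109); dropping signs (only squares matter) gives (60, 109); check 60² + 109² = 3600 + 11881 = 15481 ✓.
Step 4: Order so x ≤ y and verify: 60² + 109² = 3600 + 11881 = 15481 = n. ✓

n = 15481 = 60² + 109² (one valid representation with x ≤ y).


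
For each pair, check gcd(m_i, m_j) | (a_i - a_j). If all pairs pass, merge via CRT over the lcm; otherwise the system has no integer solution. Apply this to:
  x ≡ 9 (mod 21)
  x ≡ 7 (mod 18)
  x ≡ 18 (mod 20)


Moduli 21, 18, 20 are not pairwise coprime, so CRT works modulo lcm(m_i) when all pairwise compatibility conditions hold.
Pairwise compatibility: gcd(m_i, m_j) must divide a_i - a_j for every pair.
Merge one congruence at a time:
  Start: x ≡ 9 (mod 21).
  Combine with x ≡ 7 (mod 18): gcd(21, 18) = 3, and 7 - 9 = -2 is NOT divisible by 3.
    ⇒ system is inconsistent (no integer solution).

No solution (the system is inconsistent).


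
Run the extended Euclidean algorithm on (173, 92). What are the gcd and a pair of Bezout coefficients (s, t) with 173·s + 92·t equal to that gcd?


Euclidean algorithm on (173, 92) — divide until remainder is 0:
  173 = 1 · 92 + 81
  92 = 1 · 81 + 11
  81 = 7 · 11 + 4
  11 = 2 · 4 + 3
  4 = 1 · 3 + 1
  3 = 3 · 1 + 0
gcd(173, 92) = 1.
Track Bezout coefficients alongside the remainders: start with r₀ = 173 = a·1 + b·0 (s = 1, t = 0) and r₁ = 92 = a·0 + b·1 (s = 0, t = 1); each new remainder r_{k+1} = r_{k-1} − q_k·r_k inherits s_{k+1} = s_{k-1} − q_k·s_k, t_{k+1} = t_{k-1} − q_k·t_k, so r_k = a·s_k + b·t_k at every step:
  q = 1: r = 81, s = 1 − 1·0 = 1, t = 0 − 1·1 = -1  (check: 173·1 + 92·(-1) = 81)
  q = 1: r = 11, s = 0 − 1·1 = -1, t = 1 − 1·(-1) = 2  (check: 173·(-1) + 92·2 = 11)
  q = 7: r = 4, s = 1 − 7·(-1) = 8, t = -1 − 7·2 = -15  (check: 173·8 + 92·(-15) = 4)
  q = 2: r = 3, s = -1 − 2·8 = -17, t = 2 − 2·(-15) = 32  (check: 173·(-17) + 92·32 = 3)
  q = 1: r = 1, s = 8 − 1·(-17) = 25, t = -15 − 1·32 = -47  (check: 173·25 + 92·(-47) = 1)
The row with r = 1 (the gcd) gives the Bezout coefficients s = 25, t = -47.
Result: 173 · (25) + 92 · (-47) = 1.

gcd(173, 92) = 1; s = 25, t = -47 (check: 173·25 + 92·(-47) = 1).


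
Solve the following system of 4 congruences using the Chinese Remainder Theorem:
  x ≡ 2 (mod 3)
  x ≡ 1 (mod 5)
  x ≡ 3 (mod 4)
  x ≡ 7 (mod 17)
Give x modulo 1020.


Product of moduli M = 3 · 5 · 4 · 17 = 1020.
Merge one congruence at a time:
  Start: x ≡ 2 (mod 3).
  Combine with x ≡ 1 (mod 5); new modulus lcm = 15.
    Write x = 2 + 3·t and substitute into x ≡ 1 (mod 5): 3·t ≡ 1 − 2 = -1 (mod 5).
    Reduce coefficients mod 5: 3·t ≡ 4 (mod 5).
    The inverse of 3 mod 5 is 2 (since 3·2 = 6 = 1·5 + 1), so t ≡ 2·4 = 8 ≡ 3 (mod 5).
    Then x = 2 + 3·3 = 11, valid modulo lcm(3, 5) = 15: x ≡ 11 (mod 15).
  Combine with x ≡ 3 (mod 4); new modulus lcm = 60.
    Write x = 11 + 15·t and substitute into x ≡ 3 (mod 4): 15·t ≡ 3 − 11 = -8 (mod 4).
    Reduce coefficients mod 4: 3·t ≡ 0 (mod 4).
    The inverse of 3 mod 4 is 3 (since 3·3 = 9 = 2·4 + 1), so t ≡ 3·0 = 0 ≡ 0 (mod 4).
    Then x = 11 + 15·0 = 11, valid modulo lcm(15, 4) = 60: x ≡ 11 (mod 60).
  Combine with x ≡ 7 (mod 17); new modulus lcm = 1020.
    Write x = 11 + 60·t and substitute into x ≡ 7 (mod 17): 60·t ≡ 7 − 11 = -4 (mod 17).
    Reduce coefficients mod 17: 9·t ≡ 13 (mod 17).
    The inverse of 9 mod 17 is 2 (since 9·2 = 18 = 1·17 + 1), so t ≡ 2·13 = 26 ≡ 9 (mod 17).
    Then x = 11 + 60·9 = 551, valid modulo lcm(60, 17) = 1020: x ≡ 551 (mod 1020).
Verify against each original: 551 mod 3 = 2, 551 mod 5 = 1, 551 mod 4 = 3, 551 mod 17 = 7.

x ≡ 551 (mod 1020).


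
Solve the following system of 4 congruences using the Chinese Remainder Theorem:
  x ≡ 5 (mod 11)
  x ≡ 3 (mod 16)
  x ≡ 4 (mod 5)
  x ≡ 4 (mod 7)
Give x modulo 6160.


Product of moduli M = 11 · 16 · 5 · 7 = 6160.
Merge one congruence at a time:
  Start: x ≡ 5 (mod 11).
  Combine with x ≡ 3 (mod 16); new modulus lcm = 176.
    Write x = 5 + 11·t and substitute into x ≡ 3 (mod 16): 11·t ≡ 3 − 5 = -2 (mod 16).
    Reduce coefficients mod 16: 11·t ≡ 14 (mod 16).
    The inverse of 11 mod 16 is 3 (since 11·3 = 33 = 2·16 + 1), so t ≡ 3·14 = 42 ≡ 10 (mod 16).
    Then x = 5 + 11·10 = 115, valid modulo lcm(11, 16) = 176: x ≡ 115 (mod 176).
  Combine with x ≡ 4 (mod 5); new modulus lcm = 880.
    Write x = 115 + 176·t and substitute into x ≡ 4 (mod 5): 176·t ≡ 4 − 115 = -111 (mod 5).
    Reduce coefficients mod 5: 1·t ≡ 4 (mod 5).
    So t ≡ 4 (mod 5).
    Then x = 115 + 176·4 = 819, valid modulo lcm(176, 5) = 880: x ≡ 819 (mod 880).
  Combine with x ≡ 4 (mod 7); new modulus lcm = 6160.
    Write x = 819 + 880·t and substitute into x ≡ 4 (mod 7): 880·t ≡ 4 − 819 = -815 (mod 7).
    Reduce coefficients mod 7: 5·t ≡ 4 (mod 7).
    The inverse of 5 mod 7 is 3 (since 5·3 = 15 = 2·7 + 1), so t ≡ 3·4 = 12 ≡ 5 (mod 7).
    Then x = 819 + 880·5 = 5219, valid modulo lcm(880, 7) = 6160: x ≡ 5219 (mod 6160).
Verify against each original: 5219 mod 11 = 5, 5219 mod 16 = 3, 5219 mod 5 = 4, 5219 mod 7 = 4.

x ≡ 5219 (mod 6160).


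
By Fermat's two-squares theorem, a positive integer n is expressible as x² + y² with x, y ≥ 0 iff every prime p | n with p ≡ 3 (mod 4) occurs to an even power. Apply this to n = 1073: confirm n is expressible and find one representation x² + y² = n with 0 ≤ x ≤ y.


Step 1: Factor n = 1073 = 29 · 37.
Step 2: Check the mod-4 condition on each prime factor: 29 ≡ 1 (mod 4), exponent 1; 37 ≡ 1 (mod 4), exponent 1.
All primes ≡ 3 (mod 4) appear to even exponent (or don't appear), so by the two-squares theorem n IS expressible as a sum of two squares.
Step 3: Build a representation. Here n = 29 · 37 is a product of primes ≡ 1 (mod 4). Each prime p ≡ 1 (mod 4) is itself a sum of two squares; find a² by testing p − a² for a perfect square:
  29: 29 − 1² = 28, 29 − 2² = 25 = 5² ⇒ 29 = 2² + 5².
  37: 37 − 1² = 36 = 6² ⇒ 37 = 1² + 6².
  Combine using the Brahmagupta–Fibonacci identity (a² + b²)(c² + d²) = (ac − bd)² + (ad + bc)² = (ac + bd)² + (ad − bc)²:
  29 · 37 = 1073: from (2² + 5²)(1² + 6²), take (2·1 − 5·6, 2·6 + 5·1) = (2 − 30, 12 + 5) = (-28, 17); dropping signs (only squares matter) gives (28, 17); check 28² + 17² = 784 + 289 = 1073 ✓.
Step 4: Order so x ≤ y and verify: 17² + 28² = 289 + 784 = 1073 = n. ✓

n = 1073 = 17² + 28² (one valid representation with x ≤ y).


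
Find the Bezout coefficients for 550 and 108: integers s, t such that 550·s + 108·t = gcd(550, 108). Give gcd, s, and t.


Euclidean algorithm on (550, 108) — divide until remainder is 0:
  550 = 5 · 108 + 10
  108 = 10 · 10 + 8
  10 = 1 · 8 + 2
  8 = 4 · 2 + 0
gcd(550, 108) = 2.
Track Bezout coefficients alongside the remainders: start with r₀ = 550 = a·1 + b·0 (s = 1, t = 0) and r₁ = 108 = a·0 + b·1 (s = 0, t = 1); each new remainder r_{k+1} = r_{k-1} − q_k·r_k inherits s_{k+1} = s_{k-1} − q_k·s_k, t_{k+1} = t_{k-1} − q_k·t_k, so r_k = a·s_k + b·t_k at every step:
  q = 5: r = 10, s = 1 − 5·0 = 1, t = 0 − 5·1 = -5  (check: 550·1 + 108·(-5) = 10)
  q = 10: r = 8, s = 0 − 10·1 = -10, t = 1 − 10·(-5) = 51  (check: 550·(-10) + 108·51 = 8)
  q = 1: r = 2, s = 1 − 1·(-10) = 11, t = -5 − 1·51 = -56  (check: 550·11 + 108·(-56) = 2)
The row with r = 2 (the gcd) gives the Bezout coefficients s = 11, t = -56.
Result: 550 · (11) + 108 · (-56) = 2.

gcd(550, 108) = 2; s = 11, t = -56 (check: 550·11 + 108·(-56) = 2).


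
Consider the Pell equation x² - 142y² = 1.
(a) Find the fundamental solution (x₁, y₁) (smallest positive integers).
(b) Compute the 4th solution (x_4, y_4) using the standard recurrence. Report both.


Step 1: Find the fundamental solution (x₁, y₁) of x² - 142y² = 1.
  Expand √142 as a continued fraction. a₀ = ⌊√142⌋ = 11; iterate m_{k+1} = d_k·a_k − m_k, d_{k+1} = (142 − m_{k+1}²)/d_k, a_{k+1} = ⌊(a₀ + m_{k+1})/d_{k+1}⌋ (starting m₀ = 0, d₀ = 1), with convergents p_k = a_k·p_{k-1} + p_{k-2}, q_k = a_k·q_{k-1} + q_{k-2} (p₋₁ = 1, q₋₁ = 0):
  k = 0: a₀ = 11; p₀/q₀ = 11/1; p₀² − 142·q₀² = 121 − 142 = -21.
  k = 1: m = 11, d = 21, a = ⌊(11 + 11)/21⌋ = 1; p/q = (1·11 + 1)/(1·1 + 0) = 12/1; p² − 142·q² = 144 − 142 = 2.
  k = 2: m = 10, d = 2, a = ⌊(11 + 10)/2⌋ = 10; p/q = (10·12 + 11)/(10·1 + 1) = 131/11; p² − 142·q² = 17161 − 17182 = -21.
  k = 3: m = 10, d = 21, a = ⌊(11 + 10)/21⌋ = 1; p/q = (1·131 + 12)/(1·11 + 1) = 143/12; p² − 142·q² = 20449 − 20448 = 1.
  The first convergent with p² − 142·q² = 1 gives the fundamental solution (x₁, y₁) = (143, 12).
Step 2: Apply the recurrence (x_{n+1}, y_{n+1}) = (x₁x_n + 142y₁y_n, x₁y_n + y₁x_n) repeatedly.
  From (x_1, y_1) = (143, 12): x_2 = 143·143 + 142·12·12 = 40897; y_2 = 143·12 + 12·143 = 3432.
  From (x_2, y_2) = (40897, 3432): x_3 = 143·40897 + 142·12·3432 = 11696399; y_3 = 143·3432 + 12·40897 = 981540.
  From (x_3, y_3) = (11696399, 981540): x_4 = 143·11696399 + 142·12·981540 = 3345129217; y_4 = 143·981540 + 12·11696399 = 280717008.
Step 3: Verify x_4² - 142·y_4² = 11189889478427033089 - 11189889478427033088 = 1 (should be 1). ✓

(x_1, y_1) = (143, 12); (x_4, y_4) = (3345129217, 280717008).


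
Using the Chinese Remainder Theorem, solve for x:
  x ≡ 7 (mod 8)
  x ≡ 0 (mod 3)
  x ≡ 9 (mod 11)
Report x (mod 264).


Moduli 8, 3, 11 are pairwise coprime; by CRT there is a unique solution modulo M = 8 · 3 · 11 = 264.
Solve pairwise, accumulating the modulus:
  Start with x ≡ 7 (mod 8).
  Combine with x ≡ 0 (mod 3): since gcd(8, 3) = 1, we get a unique residue mod 24.
    Write x = 7 + 8·t and substitute into x ≡ 0 (mod 3): 8·t ≡ 0 − 7 = -7 (mod 3).
    Reduce coefficients mod 3: 2·t ≡ 2 (mod 3).
    The inverse of 2 mod 3 is 2 (since 2·2 = 4 = 1·3 + 1), so t ≡ 2·2 = 4 ≡ 1 (mod 3).
    Then x = 7 + 8·1 = 15, valid modulo lcm(8, 3) = 24: x ≡ 15 (mod 24).
  Combine with x ≡ 9 (mod 11): since gcd(24, 11) = 1, we get a unique residue mod 264.
    Write x = 15 + 24·t and substitute into x ≡ 9 (mod 11): 24·t ≡ 9 − 15 = -6 (mod 11).
    Reduce coefficients mod 11: 2·t ≡ 5 (mod 11).
    The inverse of 2 mod 11 is 6 (since 2·6 = 12 = 1·11 + 1), so t ≡ 6·5 = 30 ≡ 8 (mod 11).
    Then x = 15 + 24·8 = 207, valid modulo lcm(24, 11) = 264: x ≡ 207 (mod 264).
Verify: 207 mod 8 = 7 ✓, 207 mod 3 = 0 ✓, 207 mod 11 = 9 ✓.

x ≡ 207 (mod 264).


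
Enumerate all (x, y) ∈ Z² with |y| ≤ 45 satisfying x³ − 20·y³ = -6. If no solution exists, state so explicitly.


The equation is x³ - 20y³ = -6. For fixed y, x³ = 20·y³ − 6, so a solution requires the RHS to be a perfect cube.
Strategy: iterate y from -45 to 45, compute RHS = 20·y³ − 6, and check whether it is a (positive or negative) perfect cube.
Check small values of y:
  y = 0: RHS = -6 is not a perfect cube.
  y = 1: RHS = 14 is not a perfect cube.
  y = -1: RHS = -26 is not a perfect cube.
  y = 2: RHS = 154 is not a perfect cube.
  y = -2: RHS = -166 is not a perfect cube.
  y = 3: RHS = 534 is not a perfect cube.
  y = -3: RHS = -546 is not a perfect cube.
Continuing the search up to |y| = 45 finds no solutions either.
No (x, y) in the scanned range satisfies the equation.

No integer solutions with |y| ≤ 45.


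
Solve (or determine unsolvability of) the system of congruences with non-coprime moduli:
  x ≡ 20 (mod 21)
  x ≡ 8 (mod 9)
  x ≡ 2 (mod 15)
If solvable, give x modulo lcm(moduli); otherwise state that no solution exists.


Moduli 21, 9, 15 are not pairwise coprime, so CRT works modulo lcm(m_i) when all pairwise compatibility conditions hold.
Pairwise compatibility: gcd(m_i, m_j) must divide a_i - a_j for every pair.
Merge one congruence at a time:
  Start: x ≡ 20 (mod 21).
  Combine with x ≡ 8 (mod 9): gcd(21, 9) = 3; 8 - 20 = -12, which IS divisible by 3, so compatible.
    Write x = 20 + 21·t and substitute into x ≡ 8 (mod 9): 21·t ≡ 8 − 20 = -12 (mod 9).
    Divide the congruence (and modulus) by g = 3: 7·t ≡ -4 (mod 3).
    Reduce coefficients mod 3: 1·t ≡ 2 (mod 3).
    So t ≡ 2 (mod 3).
    Then x = 20 + 21·2 = 62, valid modulo lcm(21, 9) = 63: x ≡ 62 (mod 63).
  Combine with x ≡ 2 (mod 15): gcd(63, 15) = 3; 2 - 62 = -60, which IS divisible by 3, so compatible.
    Write x = 62 + 63·t and substitute into x ≡ 2 (mod 15): 63·t ≡ 2 − 62 = -60 (mod 15).
    Divide the congruence (and modulus) by g = 3: 21·t ≡ -20 (mod 5).
    Reduce coefficients mod 5: 1·t ≡ 0 (mod 5).
    So t ≡ 0 (mod 5).
    Then x = 62 + 63·0 = 62, valid modulo lcm(63, 15) = 315: x ≡ 62 (mod 315).
Verify: 62 mod 21 = 20, 62 mod 9 = 8, 62 mod 15 = 2.

x ≡ 62 (mod 315).


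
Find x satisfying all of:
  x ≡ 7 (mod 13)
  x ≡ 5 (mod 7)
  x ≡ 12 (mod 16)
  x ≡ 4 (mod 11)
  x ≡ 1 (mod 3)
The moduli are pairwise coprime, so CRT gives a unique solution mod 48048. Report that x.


Product of moduli M = 13 · 7 · 16 · 11 · 3 = 48048.
Merge one congruence at a time:
  Start: x ≡ 7 (mod 13).
  Combine with x ≡ 5 (mod 7); new modulus lcm = 91.
    Write x = 7 + 13·t and substitute into x ≡ 5 (mod 7): 13·t ≡ 5 − 7 = -2 (mod 7).
    Reduce coefficients mod 7: 6·t ≡ 5 (mod 7).
    The inverse of 6 mod 7 is 6 (since 6·6 = 36 = 5·7 + 1), so t ≡ 6·5 = 30 ≡ 2 (mod 7).
    Then x = 7 + 13·2 = 33, valid modulo lcm(13, 7) = 91: x ≡ 33 (mod 91).
  Combine with x ≡ 12 (mod 16); new modulus lcm = 1456.
    Write x = 33 + 91·t and substitute into x ≡ 12 (mod 16): 91·t ≡ 12 − 33 = -21 (mod 16).
    Reduce coefficients mod 16: 11·t ≡ 11 (mod 16).
    The inverse of 11 mod 16 is 3 (since 11·3 = 33 = 2·16 + 1), so t ≡ 3·11 = 33 ≡ 1 (mod 16).
    Then x = 33 + 91·1 = 124, valid modulo lcm(91, 16) = 1456: x ≡ 124 (mod 1456).
  Combine with x ≡ 4 (mod 11); new modulus lcm = 16016.
    Write x = 124 + 1456·t and substitute into x ≡ 4 (mod 11): 1456·t ≡ 4 − 124 = -120 (mod 11).
    Reduce coefficients mod 11: 4·t ≡ 1 (mod 11).
    The inverse of 4 mod 11 is 3 (since 4·3 = 12 = 1·11 + 1), so t ≡ 3·1 = 3 ≡ 3 (mod 11).
    Then x = 124 + 1456·3 = 4492, valid modulo lcm(1456, 11) = 16016: x ≡ 4492 (mod 16016).
  Combine with x ≡ 1 (mod 3); new modulus lcm = 48048.
    Write x = 4492 + 16016·t and substitute into x ≡ 1 (mod 3): 16016·t ≡ 1 − 4492 = -4491 (mod 3).
    Reduce coefficients mod 3: 2·t ≡ 0 (mod 3).
    The inverse of 2 mod 3 is 2 (since 2·2 = 4 = 1·3 + 1), so t ≡ 2·0 = 0 ≡ 0 (mod 3).
    Then x = 4492 + 16016·0 = 4492, valid modulo lcm(16016, 3) = 48048: x ≡ 4492 (mod 48048).
Verify against each original: 4492 mod 13 = 7, 4492 mod 7 = 5, 4492 mod 16 = 12, 4492 mod 11 = 4, 4492 mod 3 = 1.

x ≡ 4492 (mod 48048).


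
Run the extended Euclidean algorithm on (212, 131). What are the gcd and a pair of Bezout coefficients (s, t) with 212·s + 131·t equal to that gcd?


Euclidean algorithm on (212, 131) — divide until remainder is 0:
  212 = 1 · 131 + 81
  131 = 1 · 81 + 50
  81 = 1 · 50 + 31
  50 = 1 · 31 + 19
  31 = 1 · 19 + 12
  19 = 1 · 12 + 7
  12 = 1 · 7 + 5
  7 = 1 · 5 + 2
  5 = 2 · 2 + 1
  2 = 2 · 1 + 0
gcd(212, 131) = 1.
Track Bezout coefficients alongside the remainders: start with r₀ = 212 = a·1 + b·0 (s = 1, t = 0) and r₁ = 131 = a·0 + b·1 (s = 0, t = 1); each new remainder r_{k+1} = r_{k-1} − q_k·r_k inherits s_{k+1} = s_{k-1} − q_k·s_k, t_{k+1} = t_{k-1} − q_k·t_k, so r_k = a·s_k + b·t_k at every step:
  q = 1: r = 81, s = 1 − 1·0 = 1, t = 0 − 1·1 = -1  (check: 212·1 + 131·(-1) = 81)
  q = 1: r = 50, s = 0 − 1·1 = -1, t = 1 − 1·(-1) = 2  (check: 212·(-1) + 131·2 = 50)
  q = 1: r = 31, s = 1 − 1·(-1) = 2, t = -1 − 1·2 = -3  (check: 212·2 + 131·(-3) = 31)
  q = 1: r = 19, s = -1 − 1·2 = -3, t = 2 − 1·(-3) = 5  (check: 212·(-3) + 131·5 = 19)
  q = 1: r = 12, s = 2 − 1·(-3) = 5, t = -3 − 1·5 = -8  (check: 212·5 + 131·(-8) = 12)
  q = 1: r = 7, s = -3 − 1·5 = -8, t = 5 − 1·(-8) = 13  (check: 212·(-8) + 131·13 = 7)
  q = 1: r = 5, s = 5 − 1·(-8) = 13, t = -8 − 1·13 = -21  (check: 212·13 + 131·(-21) = 5)
  q = 1: r = 2, s = -8 − 1·13 = -21, t = 13 − 1·(-21) = 34  (check: 212·(-21) + 131·34 = 2)
  q = 2: r = 1, s = 13 − 2·(-21) = 55, t = -21 − 2·34 = -89  (check: 212·55 + 131·(-89) = 1)
The row with r = 1 (the gcd) gives the Bezout coefficients s = 55, t = -89.
Result: 212 · (55) + 131 · (-89) = 1.

gcd(212, 131) = 1; s = 55, t = -89 (check: 212·55 + 131·(-89) = 1).


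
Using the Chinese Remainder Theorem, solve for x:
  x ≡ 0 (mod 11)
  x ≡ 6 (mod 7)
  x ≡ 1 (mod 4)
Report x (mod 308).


Moduli 11, 7, 4 are pairwise coprime; by CRT there is a unique solution modulo M = 11 · 7 · 4 = 308.
Solve pairwise, accumulating the modulus:
  Start with x ≡ 0 (mod 11).
  Combine with x ≡ 6 (mod 7): since gcd(11, 7) = 1, we get a unique residue mod 77.
    Write x = 0 + 11·t and substitute into x ≡ 6 (mod 7): 11·t ≡ 6 − 0 = 6 (mod 7).
    Reduce coefficients mod 7: 4·t ≡ 6 (mod 7).
    The inverse of 4 mod 7 is 2 (since 4·2 = 8 = 1·7 + 1), so t ≡ 2·6 = 12 ≡ 5 (mod 7).
    Then x = 0 + 11·5 = 55, valid modulo lcm(11, 7) = 77: x ≡ 55 (mod 77).
  Combine with x ≡ 1 (mod 4): since gcd(77, 4) = 1, we get a unique residue mod 308.
    Write x = 55 + 77·t and substitute into x ≡ 1 (mod 4): 77·t ≡ 1 − 55 = -54 (mod 4).
    Reduce coefficients mod 4: 1·t ≡ 2 (mod 4).
    So t ≡ 2 (mod 4).
    Then x = 55 + 77·2 = 209, valid modulo lcm(77, 4) = 308: x ≡ 209 (mod 308).
Verify: 209 mod 11 = 0 ✓, 209 mod 7 = 6 ✓, 209 mod 4 = 1 ✓.

x ≡ 209 (mod 308).


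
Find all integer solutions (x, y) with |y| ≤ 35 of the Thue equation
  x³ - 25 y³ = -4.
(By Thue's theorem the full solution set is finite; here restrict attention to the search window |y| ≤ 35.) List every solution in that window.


The equation is x³ - 25y³ = -4. For fixed y, x³ = 25·y³ − 4, so a solution requires the RHS to be a perfect cube.
Strategy: iterate y from -35 to 35, compute RHS = 25·y³ − 4, and check whether it is a (positive or negative) perfect cube.
Check small values of y:
  y = 0: RHS = -4 is not a perfect cube.
  y = 1: RHS = 21 is not a perfect cube.
  y = -1: RHS = -29 is not a perfect cube.
  y = 2: RHS = 196 is not a perfect cube.
  y = -2: RHS = -204 is not a perfect cube.
  y = 3: RHS = 671 is not a perfect cube.
  y = -3: RHS = -679 is not a perfect cube.
Continuing the search up to |y| = 35 finds no solutions either.
No (x, y) in the scanned range satisfies the equation.

No integer solutions with |y| ≤ 35.
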